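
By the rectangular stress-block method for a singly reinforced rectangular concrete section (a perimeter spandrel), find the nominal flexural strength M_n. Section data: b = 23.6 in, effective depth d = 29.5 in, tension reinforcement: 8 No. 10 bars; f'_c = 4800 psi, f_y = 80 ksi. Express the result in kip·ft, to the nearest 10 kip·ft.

M_n ≈ 1710 kip·ft

A_s = 8 × 1.27 = 10.16 in².
T = A_s f_y = 10.16 × 80 = 812.8 kips.
a = T/(0.85 f'_c b) = 812.8/(0.85 × 4.8 × 23.6) = 8.441 in.
M_n = T(d − a/2) = 812.8 × (29.5 − 4.2205) = 20547.2 kip·in = 20547.2/12 = 1712.27 kip·ft.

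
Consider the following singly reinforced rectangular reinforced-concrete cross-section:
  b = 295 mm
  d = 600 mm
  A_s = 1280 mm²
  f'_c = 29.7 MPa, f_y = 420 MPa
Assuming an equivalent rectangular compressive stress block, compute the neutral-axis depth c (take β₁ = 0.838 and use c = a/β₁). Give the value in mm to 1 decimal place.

c ≈ 86.1 mm

T = A_s f_y = 1280 × 420 = 537600 N = 537.6 kN.
Setting C = 0.85 f'_c a b equal to T: a = 537600/(0.85 × 29.7 × 295) = 72.187 mm.
With β₁ = 0.838, c = a/β₁ = 72.187/0.838 = 86.1 mm.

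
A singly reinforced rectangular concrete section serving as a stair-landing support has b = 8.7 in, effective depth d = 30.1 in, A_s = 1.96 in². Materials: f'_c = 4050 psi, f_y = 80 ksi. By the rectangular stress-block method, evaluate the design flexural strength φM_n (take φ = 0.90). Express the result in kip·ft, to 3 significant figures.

T = A_s f_y = 1.96 × 80 = 156.8 kips.
a = T/(0.85 f'_c b) = 156.8/(0.85 × 4.05 × 8.7) = 5.235 in.
M_n = T(d − a/2) = 156.8 × (30.1 − 2.6175) = 4309.3 kip·in = 4309.3/12 = 359.11 kip·ft.
φM_n = 0.90 × 359.11 = 323.20 kip·ft.

φM_n ≈ 323 kip·ft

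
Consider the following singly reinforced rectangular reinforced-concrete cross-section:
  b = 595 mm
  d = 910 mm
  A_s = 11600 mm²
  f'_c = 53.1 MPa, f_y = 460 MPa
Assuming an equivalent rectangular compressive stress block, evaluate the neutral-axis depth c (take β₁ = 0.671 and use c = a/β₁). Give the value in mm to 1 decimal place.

c ≈ 296.1 mm

T = A_s f_y = 11600 × 460 = 5336000 N = 5336 kN.
Setting C = 0.85 f'_c a b equal to T: a = 5336000/(0.85 × 53.1 × 595) = 198.694 mm.
With β₁ = 0.671, c = a/β₁ = 198.694/0.671 = 296.1 mm.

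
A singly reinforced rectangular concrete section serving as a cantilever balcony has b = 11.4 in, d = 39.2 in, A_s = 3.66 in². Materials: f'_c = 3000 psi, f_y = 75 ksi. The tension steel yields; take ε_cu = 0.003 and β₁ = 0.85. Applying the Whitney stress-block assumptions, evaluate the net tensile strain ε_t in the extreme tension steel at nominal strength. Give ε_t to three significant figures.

a = A_s f_y/(0.85 f'_c b) = 9.443 in.
β₁ = 0.85, so c = a/β₁ = 9.443/0.85 = 11.109 in.
From the linear strain diagram with ε_cu = 0.003: ε_t = 0.003 (d − c)/c = 0.003 × (39.2 − 11.109)/11.109 = 0.00759.
Since ε_t ≥ 0.005, the section is tension-controlled.

ε_t ≈ 0.00759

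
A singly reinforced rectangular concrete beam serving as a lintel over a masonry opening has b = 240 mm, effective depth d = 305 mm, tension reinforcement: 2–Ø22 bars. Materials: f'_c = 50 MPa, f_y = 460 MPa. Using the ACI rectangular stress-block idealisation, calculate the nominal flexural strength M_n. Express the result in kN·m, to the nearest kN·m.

M_n ≈ 101 kN·m

A_s = 2 × 380 = 760 mm².
T = A_s f_y = 760 × 460 = 349600 N = 349.6 kN.
From C = T: a = T/(0.85 f'_c b) = 349600/(0.85 × 50 × 240) = 34.27 mm.
M_n = T(d − a/2) = 349.6 kN × (305 − 17.135) mm = 100.64 kN·m.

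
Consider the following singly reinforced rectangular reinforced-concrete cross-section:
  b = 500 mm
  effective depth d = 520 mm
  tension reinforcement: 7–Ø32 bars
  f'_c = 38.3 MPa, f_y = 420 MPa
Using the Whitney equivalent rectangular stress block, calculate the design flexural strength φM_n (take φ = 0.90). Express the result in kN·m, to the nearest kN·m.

φM_n ≈ 952 kN·m

A_s = 7 × 804 = 5628 mm².
T = A_s f_y = 5628 × 420 = 2363760 N = 2363.76 kN.
From C = T: a = T/(0.85 f'_c b) = 2363760/(0.85 × 38.3 × 500) = 145.22 mm.
M_n = T(d − a/2) = 2363.76 kN × (520 − 72.61) mm = 1057.52 kN·m.
φM_n = 0.90 × 1057.52 = 951.77 kN·m.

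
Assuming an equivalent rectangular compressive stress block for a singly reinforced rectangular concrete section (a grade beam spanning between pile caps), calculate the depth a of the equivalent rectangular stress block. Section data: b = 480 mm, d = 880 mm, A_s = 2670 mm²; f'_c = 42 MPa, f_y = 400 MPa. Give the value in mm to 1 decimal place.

a ≈ 62.3 mm

T = A_s f_y = 2670 × 400 = 1068000 N = 1068 kN.
Setting C = 0.85 f'_c a b equal to T: a = 1068000/(0.85 × 42 × 480) = 62.3 mm.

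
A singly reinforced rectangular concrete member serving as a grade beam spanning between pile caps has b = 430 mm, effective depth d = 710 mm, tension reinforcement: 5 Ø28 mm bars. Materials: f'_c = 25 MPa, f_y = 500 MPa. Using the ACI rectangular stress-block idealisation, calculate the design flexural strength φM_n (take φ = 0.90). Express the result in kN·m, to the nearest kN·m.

A_s = 5 × 616 = 3080 mm².
T = A_s f_y = 3080 × 500 = 1540000 N = 1540 kN.
From C = T: a = T/(0.85 f'_c b) = 1540000/(0.85 × 25 × 430) = 168.54 mm.
M_n = T(d − a/2) = 1540 kN × (710 − 84.27) mm = 963.62 kN·m.
φM_n = 0.90 × 963.62 = 867.26 kN·m.

φM_n ≈ 867 kN·m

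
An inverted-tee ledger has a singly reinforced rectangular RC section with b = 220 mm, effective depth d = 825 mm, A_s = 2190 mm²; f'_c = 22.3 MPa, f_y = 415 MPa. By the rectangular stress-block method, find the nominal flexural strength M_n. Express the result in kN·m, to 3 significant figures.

M_n ≈ 651 kN·m

T = A_s f_y = 2190 × 415 = 908850 N = 908.85 kN.
From C = T: a = T/(0.85 f'_c b) = 908850/(0.85 × 22.3 × 220) = 217.94 mm.
M_n = T(d − a/2) = 908.85 kN × (825 − 108.97) mm = 650.76 kN·m.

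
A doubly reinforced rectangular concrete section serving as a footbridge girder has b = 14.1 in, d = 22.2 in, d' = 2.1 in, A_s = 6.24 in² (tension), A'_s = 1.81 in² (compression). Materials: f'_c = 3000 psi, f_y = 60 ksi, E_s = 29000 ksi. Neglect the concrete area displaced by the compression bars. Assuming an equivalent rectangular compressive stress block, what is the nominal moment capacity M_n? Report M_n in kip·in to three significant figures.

M_n ≈ 7100 kip·in

Assume both steels yield.
a = (A_s − A'_s) f_y/(0.85 f'_c b) = (6.24 − 1.81) × 60/(0.85 × 3 × 14.1) = 7.393 in.
c = a/β₁ = 7.393/0.85 = 8.698 in; ε'_s = 0.003(c − d')/c = 0.0023 ≥ ε_y = 0.0021, so the compression steel yields.
M_n = (A_s − A'_s) f_y (d − a/2) + A'_s f_y (d − d') = 265.8 × (22.2 − 3.6965) + 108.6 × (22.2 − 2.1) = 4918.2 + 2182.9 = 7101.1 kip·in.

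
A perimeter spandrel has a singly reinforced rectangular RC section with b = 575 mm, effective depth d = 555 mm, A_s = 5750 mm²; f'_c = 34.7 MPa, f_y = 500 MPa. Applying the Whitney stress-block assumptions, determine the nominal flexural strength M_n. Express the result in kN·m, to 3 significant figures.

M_n ≈ 1350 kN·m

T = A_s f_y = 5750 × 500 = 2875000 N = 2875 kN.
From C = T: a = T/(0.85 f'_c b) = 2875000/(0.85 × 34.7 × 575) = 169.52 mm.
M_n = T(d − a/2) = 2875 kN × (555 − 84.76) mm = 1351.94 kN·m.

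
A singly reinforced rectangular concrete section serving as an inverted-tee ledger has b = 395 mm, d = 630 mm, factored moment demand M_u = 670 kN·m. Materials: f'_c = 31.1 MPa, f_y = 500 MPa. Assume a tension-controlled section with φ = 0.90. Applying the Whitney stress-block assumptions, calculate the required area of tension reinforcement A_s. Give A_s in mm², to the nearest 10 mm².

M_n = M_u/φ = 670/0.90 = 744.444 kN·m.
With M_n = 0.85 f'_c a b (d − a/2), solve the quadratic for a:
a = d − √(d² − 2M_n/(0.85 f'_c b)) = 630 − √(630² − 2 × 744.444×10⁶/(0.85 × 31.1 × 395)) = 125.71 mm.
A_s = 0.85 f'_c a b / f_y = 0.85 × 31.1 × 125.71 × 395 / 500 = 2625.3 mm².

A_s ≈ 2630 mm²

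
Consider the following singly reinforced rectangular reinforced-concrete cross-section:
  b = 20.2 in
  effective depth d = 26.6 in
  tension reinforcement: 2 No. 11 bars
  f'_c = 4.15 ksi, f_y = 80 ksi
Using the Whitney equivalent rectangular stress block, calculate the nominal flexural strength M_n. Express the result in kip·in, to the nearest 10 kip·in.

M_n ≈ 6200 kip·in

A_s = 2 × 1.56 = 3.12 in².
T = A_s f_y = 3.12 × 80 = 249.6 kips.
a = T/(0.85 f'_c b) = 249.6/(0.85 × 4.15 × 20.2) = 3.503 in.
M_n = T(d − a/2) = 249.6 × (26.6 − 1.7515) = 6202.2 kip·in.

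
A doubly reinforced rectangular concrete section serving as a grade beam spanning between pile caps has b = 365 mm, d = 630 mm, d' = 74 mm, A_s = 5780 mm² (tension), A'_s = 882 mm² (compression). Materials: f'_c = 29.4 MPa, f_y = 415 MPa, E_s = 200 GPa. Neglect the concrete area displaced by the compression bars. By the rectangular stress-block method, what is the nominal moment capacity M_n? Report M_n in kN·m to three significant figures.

M_n ≈ 1260 kN·m

Assume both tension and compression steel yield.
Net tension couple steel: A_s − A'_s = 4898 mm².
a = (A_s − A'_s) f_y / (0.85 f'_c b) = 2032670/(0.85 × 29.4 × 365) = 222.85 mm.
c = a/β₁ = 222.85/0.84 = 265.30 mm; ε'_s = 0.003(c − d')/c = 0.0022 ≥ f_y/E_s = 0.0021, so compression steel does yield.
M_n = (A_s − A'_s) f_y (d − a/2) + A'_s f_y (d − d') = [2032670 × (630 − 111.425) + 366030 × (630 − 74)] × 10⁻⁶ = 1054.09 + 203.51 = 1257.60 kN·m.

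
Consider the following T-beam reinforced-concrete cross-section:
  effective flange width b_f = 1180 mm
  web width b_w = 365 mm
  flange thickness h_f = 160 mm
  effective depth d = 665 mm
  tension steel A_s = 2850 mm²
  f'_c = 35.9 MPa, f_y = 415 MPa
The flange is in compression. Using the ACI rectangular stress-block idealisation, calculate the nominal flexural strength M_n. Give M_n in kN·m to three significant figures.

M_n ≈ 767 kN·m

Tension: T = A_s f_y = 2850 × 415 = 1182750 N.
Try a within the flange: a = T/(0.85 f'_c b_f) = 1182750/(0.85 × 35.9 × 1180) = 32.85 mm.
Since a = 32.85 ≤ h_f = 160 mm, the stress block lies entirely in the flange; analyse as a rectangular beam of width b_f.
M_n = T(d − a/2) = 1182750 × (665 − 16.425) = 767.10 × 10⁶ N·mm.
M_n = 767.10 kN·m.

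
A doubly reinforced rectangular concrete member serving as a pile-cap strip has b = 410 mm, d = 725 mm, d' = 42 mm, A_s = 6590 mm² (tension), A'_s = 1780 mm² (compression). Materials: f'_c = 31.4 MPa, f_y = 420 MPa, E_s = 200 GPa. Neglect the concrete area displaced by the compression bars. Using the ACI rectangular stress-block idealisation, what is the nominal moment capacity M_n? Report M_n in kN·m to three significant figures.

M_n ≈ 1790 kN·m

Assume both tension and compression steel yield.
Net tension couple steel: A_s − A'_s = 4810 mm².
a = (A_s − A'_s) f_y / (0.85 f'_c b) = 2020200/(0.85 × 31.4 × 410) = 184.61 mm.
c = a/β₁ = 184.61/0.826 = 223.50 mm; ε'_s = 0.003(c − d')/c = 0.0024 ≥ f_y/E_s = 0.0021, so compression steel does yield.
M_n = (A_s − A'_s) f_y (d − a/2) + A'_s f_y (d − d') = [2020200 × (725 − 92.305) + 747600 × (725 − 42)] × 10⁻⁶ = 1278.17 + 510.61 = 1788.78 kN·m.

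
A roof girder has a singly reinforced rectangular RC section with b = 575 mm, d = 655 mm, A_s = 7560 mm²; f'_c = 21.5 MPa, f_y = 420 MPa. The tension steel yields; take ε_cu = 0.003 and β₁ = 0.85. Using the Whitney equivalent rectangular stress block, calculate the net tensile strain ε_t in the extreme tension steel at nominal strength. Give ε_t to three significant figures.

ε_t ≈ 0.00253

a = A_s f_y/(0.85 f'_c b) = 302.17 mm.
β₁ = 0.85, so c = a/β₁ = 302.17/0.85 = 355.49 mm.
From the linear strain diagram with ε_cu = 0.003: ε_t = 0.003 (d − c)/c = 0.003 × (655 − 355.49)/355.49 = 0.00253.
ε_t < 0.004 — the section is over-reinforced for flexure under ACI limits.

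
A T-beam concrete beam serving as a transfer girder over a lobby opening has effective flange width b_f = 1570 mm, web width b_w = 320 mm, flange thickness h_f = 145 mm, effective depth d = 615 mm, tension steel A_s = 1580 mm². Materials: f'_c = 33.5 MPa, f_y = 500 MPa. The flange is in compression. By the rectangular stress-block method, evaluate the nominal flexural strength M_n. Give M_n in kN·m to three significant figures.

Tension: T = A_s f_y = 1580 × 500 = 790000 N.
Try a within the flange: a = T/(0.85 f'_c b_f) = 790000/(0.85 × 33.5 × 1570) = 17.67 mm.
Since a = 17.67 ≤ h_f = 145 mm, the stress block lies entirely in the flange; analyse as a rectangular beam of width b_f.
M_n = T(d − a/2) = 790000 × (615 − 8.835) = 478.87 × 10⁶ N·mm.
M_n = 478.87 kN·m.

M_n ≈ 479 kN·m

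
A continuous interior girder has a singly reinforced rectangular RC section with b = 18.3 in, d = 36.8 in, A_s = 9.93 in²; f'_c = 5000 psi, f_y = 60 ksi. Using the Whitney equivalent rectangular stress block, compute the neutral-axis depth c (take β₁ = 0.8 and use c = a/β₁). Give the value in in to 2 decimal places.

c ≈ 9.58 in

T = A_s f_y = 9.93 × 60 = 595.8 kips.
a = T/(0.85 f'_c b) = 595.8/(0.85 × 5 × 18.3) = 7.6606 in.
With β₁ = 0.8, c = a/β₁ = 7.6606/0.8 = 9.58 in.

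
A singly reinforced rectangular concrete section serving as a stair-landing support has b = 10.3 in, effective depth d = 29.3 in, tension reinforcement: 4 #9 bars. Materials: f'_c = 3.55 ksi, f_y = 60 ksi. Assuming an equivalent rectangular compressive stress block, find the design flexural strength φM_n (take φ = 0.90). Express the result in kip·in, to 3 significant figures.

φM_n ≈ 5490 kip·in

A_s = 4 × 1 = 4 in².
T = A_s f_y = 4 × 60 = 240 kips.
a = T/(0.85 f'_c b) = 240/(0.85 × 3.55 × 10.3) = 7.722 in.
M_n = T(d − a/2) = 240 × (29.3 − 3.861) = 6105.4 kip·in.
φM_n = 0.90 × 6105.4 = 5494.9 kip·in.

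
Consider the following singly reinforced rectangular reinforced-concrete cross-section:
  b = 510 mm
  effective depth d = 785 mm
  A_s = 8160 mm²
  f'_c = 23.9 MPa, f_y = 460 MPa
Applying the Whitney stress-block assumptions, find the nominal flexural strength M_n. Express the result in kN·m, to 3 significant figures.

T = A_s f_y = 8160 × 460 = 3753600 N = 3753.6 kN.
From C = T: a = T/(0.85 f'_c b) = 3753600/(0.85 × 23.9 × 510) = 362.29 mm.
M_n = T(d − a/2) = 3753.6 kN × (785 − 181.145) mm = 2266.63 kN·m.

M_n ≈ 2270 kN·m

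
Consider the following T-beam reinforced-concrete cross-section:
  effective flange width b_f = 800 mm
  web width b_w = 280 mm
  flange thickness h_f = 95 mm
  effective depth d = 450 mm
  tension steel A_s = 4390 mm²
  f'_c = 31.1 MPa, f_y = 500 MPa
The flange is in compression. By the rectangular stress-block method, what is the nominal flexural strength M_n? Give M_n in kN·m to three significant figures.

Tension: T = A_s f_y = 4390 × 500 = 2195000 N.
Try a within the flange: a = T/(0.85 f'_c b_f) = 2195000/(0.85 × 31.1 × 800) = 103.79 mm.
a = 103.79 > h_f = 95 mm: the block extends into the web. Split into flange-overhang and web parts.
C_f = 0.85 f'_c (b_f − b_w) h_f = 0.85 × 31.1 × (800 − 280) × 95 = 1305889 N.
Remaining web compression depth: a_w = (T − C_f)/(0.85 f'_c b_w) = (2195000 − 1305889)/(0.85 × 31.1 × 280) = 120.12 mm.
M_n = C_f(d − h_f/2) + (T − C_f)(d − a_w/2) = 1305889 × (450 − 47.5) + 889111 × (450 − 60.06) = 525.62 + 346.70 = 872.32 × 10⁶ N·mm.
M_n = 872.32 kN·m.

M_n ≈ 872 kN·m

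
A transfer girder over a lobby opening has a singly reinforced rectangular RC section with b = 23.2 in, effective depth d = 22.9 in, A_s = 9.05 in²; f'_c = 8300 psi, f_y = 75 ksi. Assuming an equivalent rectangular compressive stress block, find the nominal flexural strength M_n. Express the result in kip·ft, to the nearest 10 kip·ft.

T = A_s f_y = 9.05 × 75 = 678.75 kips.
a = T/(0.85 f'_c b) = 678.75/(0.85 × 8.3 × 23.2) = 4.147 in.
M_n = T(d − a/2) = 678.75 × (22.9 − 2.0735) = 14136.0 kip·in = 14136.0/12 = 1178.00 kip·ft.

M_n ≈ 1180 kip·ft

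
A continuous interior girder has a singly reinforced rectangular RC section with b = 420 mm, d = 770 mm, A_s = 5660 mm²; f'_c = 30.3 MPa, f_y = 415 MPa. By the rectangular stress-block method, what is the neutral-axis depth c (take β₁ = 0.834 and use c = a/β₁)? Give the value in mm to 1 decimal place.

c ≈ 260.4 mm

T = A_s f_y = 5660 × 415 = 2348900 N = 2348.9 kN.
Setting C = 0.85 f'_c a b equal to T: a = 2348900/(0.85 × 30.3 × 420) = 217.147 mm.
With β₁ = 0.834, c = a/β₁ = 217.147/0.834 = 260.4 mm.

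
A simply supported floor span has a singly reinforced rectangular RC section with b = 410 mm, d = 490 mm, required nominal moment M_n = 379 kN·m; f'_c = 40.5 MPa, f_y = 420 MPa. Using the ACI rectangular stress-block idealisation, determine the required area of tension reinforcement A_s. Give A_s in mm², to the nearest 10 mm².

With M_n = 0.85 f'_c a b (d − a/2), solve the quadratic for a:
a = d − √(d² − 2M_n/(0.85 f'_c b)) = 490 − √(490² − 2 × 379×10⁶/(0.85 × 40.5 × 410)) = 58.26 mm.
A_s = 0.85 f'_c a b / f_y = 0.85 × 40.5 × 58.26 × 410 / 420 = 1957.8 mm².

A_s ≈ 1960 mm²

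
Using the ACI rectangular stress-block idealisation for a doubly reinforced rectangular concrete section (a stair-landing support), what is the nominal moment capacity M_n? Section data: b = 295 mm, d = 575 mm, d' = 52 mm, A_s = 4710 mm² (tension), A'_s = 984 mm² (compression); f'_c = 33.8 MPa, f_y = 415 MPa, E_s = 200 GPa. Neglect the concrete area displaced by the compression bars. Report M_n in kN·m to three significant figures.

M_n ≈ 962 kN·m

Assume both tension and compression steel yield.
Net tension couple steel: A_s − A'_s = 3726 mm².
a = (A_s − A'_s) f_y / (0.85 f'_c b) = 1546290/(0.85 × 33.8 × 295) = 182.45 mm.
c = a/β₁ = 182.45/0.809 = 225.53 mm; ε'_s = 0.003(c − d')/c = 0.0023 ≥ f_y/E_s = 0.0021, so compression steel does yield.
M_n = (A_s − A'_s) f_y (d − a/2) + A'_s f_y (d − d') = [1546290 × (575 − 91.225) + 408360 × (575 − 52)] × 10⁻⁶ = 748.06 + 213.57 = 961.63 kN·m.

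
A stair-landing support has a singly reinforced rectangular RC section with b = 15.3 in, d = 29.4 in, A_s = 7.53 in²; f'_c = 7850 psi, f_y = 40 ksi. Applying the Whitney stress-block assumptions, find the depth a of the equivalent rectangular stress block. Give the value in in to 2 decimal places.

T = A_s f_y = 7.53 × 40 = 301.2 kips.
a = T/(0.85 f'_c b) = 301.2/(0.85 × 7.85 × 15.3) = 2.95 in.

a ≈ 2.95 in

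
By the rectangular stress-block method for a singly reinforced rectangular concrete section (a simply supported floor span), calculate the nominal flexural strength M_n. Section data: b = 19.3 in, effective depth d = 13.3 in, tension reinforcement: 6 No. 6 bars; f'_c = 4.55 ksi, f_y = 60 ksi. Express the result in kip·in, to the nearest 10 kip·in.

M_n ≈ 1940 kip·in

A_s = 6 × 0.44 = 2.64 in².
T = A_s f_y = 2.64 × 60 = 158.4 kips.
a = T/(0.85 f'_c b) = 158.4/(0.85 × 4.55 × 19.3) = 2.122 in.
M_n = T(d − a/2) = 158.4 × (13.3 − 1.061) = 1938.7 kip·in.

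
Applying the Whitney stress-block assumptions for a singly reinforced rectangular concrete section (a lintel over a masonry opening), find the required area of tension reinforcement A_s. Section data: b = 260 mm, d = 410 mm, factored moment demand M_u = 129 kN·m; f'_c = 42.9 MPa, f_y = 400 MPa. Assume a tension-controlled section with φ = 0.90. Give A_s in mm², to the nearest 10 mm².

M_n = M_u/φ = 129/0.90 = 143.333 kN·m.
With M_n = 0.85 f'_c a b (d − a/2), solve the quadratic for a:
a = d − √(d² − 2M_n/(0.85 f'_c b)) = 410 − √(410² − 2 × 143.333×10⁶/(0.85 × 42.9 × 260)) = 38.70 mm.
A_s = 0.85 f'_c a b / f_y = 0.85 × 42.9 × 38.70 × 260 / 400 = 917.3 mm².

A_s ≈ 920 mm²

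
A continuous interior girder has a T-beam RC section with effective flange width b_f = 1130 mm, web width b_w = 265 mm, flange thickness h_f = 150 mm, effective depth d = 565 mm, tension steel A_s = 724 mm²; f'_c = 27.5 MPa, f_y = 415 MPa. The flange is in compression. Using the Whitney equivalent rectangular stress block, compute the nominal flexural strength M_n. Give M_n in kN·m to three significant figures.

Tension: T = A_s f_y = 724 × 415 = 300460 N.
Try a within the flange: a = T/(0.85 f'_c b_f) = 300460/(0.85 × 27.5 × 1130) = 11.38 mm.
Since a = 11.38 ≤ h_f = 150 mm, the stress block lies entirely in the flange; analyse as a rectangular beam of width b_f.
M_n = T(d − a/2) = 300460 × (565 − 5.69) = 168.05 × 10⁶ N·mm.
M_n = 168.05 kN·m.

M_n ≈ 168 kN·m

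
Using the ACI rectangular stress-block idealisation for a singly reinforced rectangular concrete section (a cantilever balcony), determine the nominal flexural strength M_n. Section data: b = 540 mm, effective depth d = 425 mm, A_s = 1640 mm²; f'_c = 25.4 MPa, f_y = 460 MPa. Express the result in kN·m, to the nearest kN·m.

T = A_s f_y = 1640 × 460 = 754400 N = 754.4 kN.
From C = T: a = T/(0.85 f'_c b) = 754400/(0.85 × 25.4 × 540) = 64.71 mm.
M_n = T(d − a/2) = 754.4 kN × (425 − 32.355) mm = 296.21 kN·m.

M_n ≈ 296 kN·m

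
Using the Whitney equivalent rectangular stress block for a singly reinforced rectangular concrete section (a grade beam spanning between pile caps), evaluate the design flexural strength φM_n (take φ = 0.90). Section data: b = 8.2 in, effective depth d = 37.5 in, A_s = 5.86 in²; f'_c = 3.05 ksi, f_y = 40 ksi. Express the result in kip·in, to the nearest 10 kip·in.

T = A_s f_y = 5.86 × 40 = 234.4 kips.
a = T/(0.85 f'_c b) = 234.4/(0.85 × 3.05 × 8.2) = 11.026 in.
M_n = T(d − a/2) = 234.4 × (37.5 − 5.513) = 7497.8 kip·in.
φM_n = 0.90 × 7497.8 = 6748.0 kip·in.

φM_n ≈ 6750 kip·in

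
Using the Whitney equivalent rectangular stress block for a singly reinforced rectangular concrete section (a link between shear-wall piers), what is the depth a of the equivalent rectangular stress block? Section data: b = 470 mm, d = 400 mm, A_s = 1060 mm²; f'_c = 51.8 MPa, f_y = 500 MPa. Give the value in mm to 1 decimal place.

T = A_s f_y = 1060 × 500 = 530000 N = 530 kN.
Setting C = 0.85 f'_c a b equal to T: a = 530000/(0.85 × 51.8 × 470) = 25.6 mm.

a ≈ 25.6 mm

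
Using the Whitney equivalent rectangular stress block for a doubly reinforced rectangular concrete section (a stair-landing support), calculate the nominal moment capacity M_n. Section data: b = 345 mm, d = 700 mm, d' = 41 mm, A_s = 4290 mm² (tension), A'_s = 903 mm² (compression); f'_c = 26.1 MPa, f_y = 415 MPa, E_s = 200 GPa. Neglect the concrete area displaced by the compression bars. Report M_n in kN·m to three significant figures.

Assume both tension and compression steel yield.
Net tension couple steel: A_s − A'_s = 3387 mm².
a = (A_s − A'_s) f_y / (0.85 f'_c b) = 1405605/(0.85 × 26.1 × 345) = 183.65 mm.
c = a/β₁ = 183.65/0.85 = 216.06 mm; ε'_s = 0.003(c − d')/c = 0.0024 ≥ f_y/E_s = 0.0021, so compression steel does yield.
M_n = (A_s − A'_s) f_y (d − a/2) + A'_s f_y (d − d') = [1405605 × (700 − 91.825) + 374745 × (700 − 41)] × 10⁻⁶ = 854.85 + 246.96 = 1101.81 kN·m.

M_n ≈ 1100 kN·m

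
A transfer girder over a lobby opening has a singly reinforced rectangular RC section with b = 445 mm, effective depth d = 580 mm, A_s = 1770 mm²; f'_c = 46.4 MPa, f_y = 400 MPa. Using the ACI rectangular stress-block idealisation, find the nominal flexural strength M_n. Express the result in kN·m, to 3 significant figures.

M_n ≈ 396 kN·m

T = A_s f_y = 1770 × 400 = 708000 N = 708 kN.
From C = T: a = T/(0.85 f'_c b) = 708000/(0.85 × 46.4 × 445) = 40.34 mm.
M_n = T(d − a/2) = 708 kN × (580 − 20.17) mm = 396.36 kN·m.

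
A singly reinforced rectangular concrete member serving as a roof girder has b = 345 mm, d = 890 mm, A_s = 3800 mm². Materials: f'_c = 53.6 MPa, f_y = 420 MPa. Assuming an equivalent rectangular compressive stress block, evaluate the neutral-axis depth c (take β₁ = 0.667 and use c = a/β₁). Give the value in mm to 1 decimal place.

c ≈ 152.2 mm

T = A_s f_y = 3800 × 420 = 1596000 N = 1596 kN.
Setting C = 0.85 f'_c a b equal to T: a = 1596000/(0.85 × 53.6 × 345) = 101.538 mm.
With β₁ = 0.667, c = a/β₁ = 101.538/0.667 = 152.2 mm.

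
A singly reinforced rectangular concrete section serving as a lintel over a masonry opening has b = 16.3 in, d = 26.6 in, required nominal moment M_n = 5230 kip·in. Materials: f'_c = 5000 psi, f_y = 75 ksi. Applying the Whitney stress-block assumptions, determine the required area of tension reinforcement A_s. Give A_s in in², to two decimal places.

A_s ≈ 2.78 in²

From M_n = 0.85 f'_c a b (d − a/2):
a = d − √(d² − 2M_n/(0.85 f'_c b)) = 26.6 − √(26.6² − 2 × 5230/(0.85 × 5 × 16.3)) = 3.008 in.
A_s = 0.85 f'_c a b / f_y = 0.85 × 5 × 3.008 × 16.3 / 75 = 2.778 in².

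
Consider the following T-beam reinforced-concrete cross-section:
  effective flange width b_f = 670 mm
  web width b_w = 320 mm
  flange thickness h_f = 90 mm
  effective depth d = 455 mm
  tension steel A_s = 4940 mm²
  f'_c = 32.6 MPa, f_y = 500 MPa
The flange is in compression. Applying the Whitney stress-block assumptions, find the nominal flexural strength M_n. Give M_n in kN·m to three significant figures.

Tension: T = A_s f_y = 4940 × 500 = 2470000 N.
Try a within the flange: a = T/(0.85 f'_c b_f) = 2470000/(0.85 × 32.6 × 670) = 133.04 mm.
a = 133.04 > h_f = 90 mm: the block extends into the web. Split into flange-overhang and web parts.
C_f = 0.85 f'_c (b_f − b_w) h_f = 0.85 × 32.6 × (670 − 320) × 90 = 872865 N.
Remaining web compression depth: a_w = (T − C_f)/(0.85 f'_c b_w) = (2470000 − 872865)/(0.85 × 32.6 × 320) = 180.12 mm.
M_n = C_f(d − h_f/2) + (T − C_f)(d − a_w/2) = 872865 × (455 − 45) + 1597135 × (455 − 90.06) = 357.87 + 582.86 = 940.73 × 10⁶ N·mm.
M_n = 940.73 kN·m.

M_n ≈ 941 kN·m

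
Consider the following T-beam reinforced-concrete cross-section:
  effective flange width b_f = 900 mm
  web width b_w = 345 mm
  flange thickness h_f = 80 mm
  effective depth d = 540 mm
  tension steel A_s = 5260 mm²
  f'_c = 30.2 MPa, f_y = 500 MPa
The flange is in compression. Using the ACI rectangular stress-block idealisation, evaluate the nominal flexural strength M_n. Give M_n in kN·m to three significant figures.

Tension: T = A_s f_y = 5260 × 500 = 2630000 N.
Try a within the flange: a = T/(0.85 f'_c b_f) = 2630000/(0.85 × 30.2 × 900) = 113.84 mm.
a = 113.84 > h_f = 80 mm: the block extends into the web. Split into flange-overhang and web parts.
C_f = 0.85 f'_c (b_f − b_w) h_f = 0.85 × 30.2 × (900 − 345) × 80 = 1139748 N.
Remaining web compression depth: a_w = (T − C_f)/(0.85 f'_c b_w) = (2630000 − 1139748)/(0.85 × 30.2 × 345) = 168.27 mm.
M_n = C_f(d − h_f/2) + (T − C_f)(d − a_w/2) = 1139748 × (540 − 40) + 1490252 × (540 − 84.135) = 569.87 + 679.35 = 1249.22 × 10⁶ N·mm.
M_n = 1249.22 kN·m.

M_n ≈ 1250 kN·m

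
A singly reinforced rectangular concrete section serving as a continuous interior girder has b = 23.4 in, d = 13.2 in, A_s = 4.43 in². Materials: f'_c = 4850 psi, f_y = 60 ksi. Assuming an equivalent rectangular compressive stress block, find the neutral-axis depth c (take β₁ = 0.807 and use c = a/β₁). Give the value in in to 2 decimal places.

c ≈ 3.41 in

T = A_s f_y = 4.43 × 60 = 265.8 kips.
a = T/(0.85 f'_c b) = 265.8/(0.85 × 4.85 × 23.4) = 2.7554 in.
With β₁ = 0.807, c = a/β₁ = 2.7554/0.807 = 3.41 in.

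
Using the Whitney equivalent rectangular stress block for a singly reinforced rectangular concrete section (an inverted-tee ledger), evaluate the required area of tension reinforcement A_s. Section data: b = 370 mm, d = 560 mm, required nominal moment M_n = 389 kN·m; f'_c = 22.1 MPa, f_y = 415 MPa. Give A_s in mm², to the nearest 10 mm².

A_s ≈ 1860 mm²

With M_n = 0.85 f'_c a b (d − a/2), solve the quadratic for a:
a = d − √(d² − 2M_n/(0.85 f'_c b)) = 560 − √(560² − 2 × 389×10⁶/(0.85 × 22.1 × 370)) = 110.93 mm.
A_s = 0.85 f'_c a b / f_y = 0.85 × 22.1 × 110.93 × 370 / 415 = 1857.9 mm².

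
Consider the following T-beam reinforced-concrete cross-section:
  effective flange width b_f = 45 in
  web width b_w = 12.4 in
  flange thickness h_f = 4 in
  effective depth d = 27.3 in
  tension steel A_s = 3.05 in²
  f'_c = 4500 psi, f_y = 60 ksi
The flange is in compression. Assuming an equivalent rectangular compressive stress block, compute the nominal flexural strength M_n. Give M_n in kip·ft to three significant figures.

Tension: T = A_s f_y = 3.05 × 60 = 183 kips.
Try a within the flange: a = T/(0.85 f'_c b_f) = 183/(0.85 × 4.5 × 45) = 1.063 in.
Since a = 1.063 ≤ h_f = 4 in, the stress block lies entirely in the flange; analyse as a rectangular beam of width b_f.
M_n = T(d − a/2) = 183 × (27.3 − 0.5315) = 4898.6 kip·in.
M_n = 4898.6/12 = 408.22 kip·ft.

M_n ≈ 408 kip·ft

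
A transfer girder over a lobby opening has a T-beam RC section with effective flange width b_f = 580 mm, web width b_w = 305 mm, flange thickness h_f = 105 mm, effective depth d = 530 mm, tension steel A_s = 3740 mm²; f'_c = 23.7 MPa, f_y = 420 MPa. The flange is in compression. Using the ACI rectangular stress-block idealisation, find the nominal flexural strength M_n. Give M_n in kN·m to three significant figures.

M_n ≈ 722 kN·m

Tension: T = A_s f_y = 3740 × 420 = 1570800 N.
Try a within the flange: a = T/(0.85 f'_c b_f) = 1570800/(0.85 × 23.7 × 580) = 134.44 mm.
a = 134.44 > h_f = 105 mm: the block extends into the web. Split into flange-overhang and web parts.
C_f = 0.85 f'_c (b_f − b_w) h_f = 0.85 × 23.7 × (580 − 305) × 105 = 581687 N.
Remaining web compression depth: a_w = (T − C_f)/(0.85 f'_c b_w) = (1570800 − 581687)/(0.85 × 23.7 × 305) = 160.98 mm.
M_n = C_f(d − h_f/2) + (T − C_f)(d − a_w/2) = 581687 × (530 − 52.5) + 989113 × (530 − 80.49) = 277.76 + 444.62 = 722.38 × 10⁶ N·mm.
M_n = 722.38 kN·m.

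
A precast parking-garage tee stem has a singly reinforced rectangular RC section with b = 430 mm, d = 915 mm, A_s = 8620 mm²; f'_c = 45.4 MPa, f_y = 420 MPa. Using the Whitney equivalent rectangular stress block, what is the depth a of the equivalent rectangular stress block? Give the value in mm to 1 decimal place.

T = A_s f_y = 8620 × 420 = 3620400 N = 3620.4 kN.
Setting C = 0.85 f'_c a b equal to T: a = 3620400/(0.85 × 45.4 × 430) = 218.2 mm.

a ≈ 218.2 mm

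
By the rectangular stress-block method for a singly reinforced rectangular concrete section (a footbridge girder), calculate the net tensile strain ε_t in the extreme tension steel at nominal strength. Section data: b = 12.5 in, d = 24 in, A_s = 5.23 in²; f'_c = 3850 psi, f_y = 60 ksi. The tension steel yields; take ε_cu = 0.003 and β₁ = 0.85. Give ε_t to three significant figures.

ε_t ≈ 0.00498

a = A_s f_y/(0.85 f'_c b) = 7.671 in.
β₁ = 0.85, so c = a/β₁ = 7.671/0.85 = 9.025 in.
From the linear strain diagram with ε_cu = 0.003: ε_t = 0.003 (d − c)/c = 0.003 × (24 − 9.025)/9.025 = 0.00498.
ε_t is between 0.004 and 0.005 — transition zone.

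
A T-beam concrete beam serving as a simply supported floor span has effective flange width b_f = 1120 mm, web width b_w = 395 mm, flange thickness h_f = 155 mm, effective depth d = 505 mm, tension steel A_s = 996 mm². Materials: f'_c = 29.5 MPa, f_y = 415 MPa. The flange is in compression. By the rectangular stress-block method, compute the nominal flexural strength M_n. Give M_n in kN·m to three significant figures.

M_n ≈ 206 kN·m

Tension: T = A_s f_y = 996 × 415 = 413340 N.
Try a within the flange: a = T/(0.85 f'_c b_f) = 413340/(0.85 × 29.5 × 1120) = 14.72 mm.
Since a = 14.72 ≤ h_f = 155 mm, the stress block lies entirely in the flange; analyse as a rectangular beam of width b_f.
M_n = T(d − a/2) = 413340 × (505 − 7.36) = 205.69 × 10⁶ N·mm.
M_n = 205.69 kN·m.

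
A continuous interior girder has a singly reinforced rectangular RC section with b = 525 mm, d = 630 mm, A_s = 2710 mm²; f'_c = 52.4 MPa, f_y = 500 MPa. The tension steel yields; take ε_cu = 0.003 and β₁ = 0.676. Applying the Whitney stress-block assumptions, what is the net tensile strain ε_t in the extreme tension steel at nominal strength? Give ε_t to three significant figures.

ε_t ≈ 0.0190

a = A_s f_y/(0.85 f'_c b) = 57.95 mm.
β₁ = 0.676, so c = a/β₁ = 57.95/0.676 = 85.72 mm.
From the linear strain diagram with ε_cu = 0.003: ε_t = 0.003 (d − c)/c = 0.003 × (630 − 85.72)/85.72 = 0.0190.
Since ε_t ≥ 0.005, the section is tension-controlled.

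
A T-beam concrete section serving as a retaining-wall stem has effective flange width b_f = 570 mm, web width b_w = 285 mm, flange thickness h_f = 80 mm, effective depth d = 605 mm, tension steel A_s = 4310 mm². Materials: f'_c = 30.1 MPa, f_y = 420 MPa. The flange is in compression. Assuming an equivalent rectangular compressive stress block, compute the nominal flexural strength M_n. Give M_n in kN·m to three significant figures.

Tension: T = A_s f_y = 4310 × 420 = 1810200 N.
Try a within the flange: a = T/(0.85 f'_c b_f) = 1810200/(0.85 × 30.1 × 570) = 124.13 mm.
a = 124.13 > h_f = 80 mm: the block extends into the web. Split into flange-overhang and web parts.
C_f = 0.85 f'_c (b_f − b_w) h_f = 0.85 × 30.1 × (570 − 285) × 80 = 583338 N.
Remaining web compression depth: a_w = (T − C_f)/(0.85 f'_c b_w) = (1810200 − 583338)/(0.85 × 30.1 × 285) = 168.25 mm.
M_n = C_f(d − h_f/2) + (T − C_f)(d − a_w/2) = 583338 × (605 − 40) + 1226862 × (605 − 84.125) = 329.59 + 639.04 = 968.63 × 10⁶ N·mm.
M_n = 968.63 kN·m.

M_n ≈ 969 kN·m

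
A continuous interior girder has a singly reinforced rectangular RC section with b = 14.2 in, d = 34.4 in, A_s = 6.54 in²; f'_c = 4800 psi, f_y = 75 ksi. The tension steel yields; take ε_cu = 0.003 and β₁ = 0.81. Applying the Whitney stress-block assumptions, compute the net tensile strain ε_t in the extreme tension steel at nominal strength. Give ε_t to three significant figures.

a = A_s f_y/(0.85 f'_c b) = 8.466 in.
β₁ = 0.81, so c = a/β₁ = 8.466/0.81 = 10.452 in.
From the linear strain diagram with ε_cu = 0.003: ε_t = 0.003 (d − c)/c = 0.003 × (34.4 − 10.452)/10.452 = 0.00687.
Since ε_t ≥ 0.005, the section is tension-controlled.

ε_t ≈ 0.00687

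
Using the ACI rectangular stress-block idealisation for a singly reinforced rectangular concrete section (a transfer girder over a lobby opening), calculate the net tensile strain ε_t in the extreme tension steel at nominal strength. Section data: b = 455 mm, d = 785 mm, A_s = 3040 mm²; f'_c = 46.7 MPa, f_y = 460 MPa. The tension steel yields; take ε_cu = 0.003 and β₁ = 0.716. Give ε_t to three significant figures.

ε_t ≈ 0.0188

a = A_s f_y/(0.85 f'_c b) = 77.43 mm.
β₁ = 0.716, so c = a/β₁ = 77.43/0.716 = 108.14 mm.
From the linear strain diagram with ε_cu = 0.003: ε_t = 0.003 (d − c)/c = 0.003 × (785 − 108.14)/108.14 = 0.0188.
Since ε_t ≥ 0.005, the section is tension-controlled.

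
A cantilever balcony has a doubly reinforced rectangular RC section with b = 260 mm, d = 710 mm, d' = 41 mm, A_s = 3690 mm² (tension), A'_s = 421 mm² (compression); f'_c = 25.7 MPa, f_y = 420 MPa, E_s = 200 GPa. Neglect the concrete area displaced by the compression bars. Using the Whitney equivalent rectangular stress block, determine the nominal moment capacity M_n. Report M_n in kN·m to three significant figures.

M_n ≈ 927 kN·m

Assume both tension and compression steel yield.
Net tension couple steel: A_s − A'_s = 3269 mm².
a = (A_s − A'_s) f_y / (0.85 f'_c b) = 1372980/(0.85 × 25.7 × 260) = 241.73 mm.
c = a/β₁ = 241.73/0.85 = 284.39 mm; ε'_s = 0.003(c − d')/c = 0.0026 ≥ f_y/E_s = 0.0021, so compression steel does yield.
M_n = (A_s − A'_s) f_y (d − a/2) + A'_s f_y (d − d') = [1372980 × (710 − 120.865) + 176820 × (710 − 41)] × 10⁻⁶ = 808.87 + 118.29 = 927.16 kN·m.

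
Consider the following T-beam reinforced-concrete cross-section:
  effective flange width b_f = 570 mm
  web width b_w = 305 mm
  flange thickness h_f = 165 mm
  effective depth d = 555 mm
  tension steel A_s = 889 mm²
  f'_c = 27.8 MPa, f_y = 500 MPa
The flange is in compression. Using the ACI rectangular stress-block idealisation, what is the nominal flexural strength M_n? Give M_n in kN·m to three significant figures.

M_n ≈ 239 kN·m

Tension: T = A_s f_y = 889 × 500 = 444500 N.
Try a within the flange: a = T/(0.85 f'_c b_f) = 444500/(0.85 × 27.8 × 570) = 33.00 mm.
Since a = 33.00 ≤ h_f = 165 mm, the stress block lies entirely in the flange; analyse as a rectangular beam of width b_f.
M_n = T(d − a/2) = 444500 × (555 − 16.5) = 239.36 × 10⁶ N·mm.
M_n = 239.36 kN·m.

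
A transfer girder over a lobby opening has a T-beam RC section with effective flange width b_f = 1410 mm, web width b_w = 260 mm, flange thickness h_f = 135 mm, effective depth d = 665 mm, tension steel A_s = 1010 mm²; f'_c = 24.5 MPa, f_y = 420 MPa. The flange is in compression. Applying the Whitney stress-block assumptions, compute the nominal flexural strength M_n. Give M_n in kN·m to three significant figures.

Tension: T = A_s f_y = 1010 × 420 = 424200 N.
Try a within the flange: a = T/(0.85 f'_c b_f) = 424200/(0.85 × 24.5 × 1410) = 14.45 mm.
Since a = 14.45 ≤ h_f = 135 mm, the stress block lies entirely in the flange; analyse as a rectangular beam of width b_f.
M_n = T(d − a/2) = 424200 × (665 − 7.225) = 279.03 × 10⁶ N·mm.
M_n = 279.03 kN·m.

M_n ≈ 279 kN·m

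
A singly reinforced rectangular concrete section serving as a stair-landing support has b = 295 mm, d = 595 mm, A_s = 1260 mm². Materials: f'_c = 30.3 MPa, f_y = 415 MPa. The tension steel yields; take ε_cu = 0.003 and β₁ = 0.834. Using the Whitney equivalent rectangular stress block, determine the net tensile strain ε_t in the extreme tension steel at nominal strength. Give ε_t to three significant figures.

ε_t ≈ 0.0186

a = A_s f_y/(0.85 f'_c b) = 68.82 mm.
β₁ = 0.834, so c = a/β₁ = 68.82/0.834 = 82.52 mm.
From the linear strain diagram with ε_cu = 0.003: ε_t = 0.003 (d − c)/c = 0.003 × (595 − 82.52)/82.52 = 0.0186.
Since ε_t ≥ 0.005, the section is tension-controlled.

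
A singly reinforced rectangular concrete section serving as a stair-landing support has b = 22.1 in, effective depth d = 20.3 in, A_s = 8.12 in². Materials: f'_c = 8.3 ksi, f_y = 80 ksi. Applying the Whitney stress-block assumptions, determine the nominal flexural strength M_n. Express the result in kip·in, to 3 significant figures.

T = A_s f_y = 8.12 × 80 = 649.6 kips.
a = T/(0.85 f'_c b) = 649.6/(0.85 × 8.3 × 22.1) = 4.166 in.
M_n = T(d − a/2) = 649.6 × (20.3 − 2.083) = 11833.8 kip·in.

M_n ≈ 11800 kip·in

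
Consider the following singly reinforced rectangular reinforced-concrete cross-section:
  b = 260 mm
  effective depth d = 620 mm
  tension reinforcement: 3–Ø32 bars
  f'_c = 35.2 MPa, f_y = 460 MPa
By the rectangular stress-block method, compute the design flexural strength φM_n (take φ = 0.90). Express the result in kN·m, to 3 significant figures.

φM_n ≈ 548 kN·m

A_s = 3 × 804 = 2412 mm².
T = A_s f_y = 2412 × 460 = 1109520 N = 1109.52 kN.
From C = T: a = T/(0.85 f'_c b) = 1109520/(0.85 × 35.2 × 260) = 142.63 mm.
M_n = T(d − a/2) = 1109.52 kN × (620 − 71.315) mm = 608.78 kN·m.
φM_n = 0.90 × 608.78 = 547.90 kN·m.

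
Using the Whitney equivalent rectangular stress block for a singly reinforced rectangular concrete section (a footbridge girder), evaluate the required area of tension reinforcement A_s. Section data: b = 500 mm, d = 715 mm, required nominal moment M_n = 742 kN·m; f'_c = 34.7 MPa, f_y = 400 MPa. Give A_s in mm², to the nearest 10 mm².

A_s ≈ 2740 mm²

With M_n = 0.85 f'_c a b (d − a/2), solve the quadratic for a:
a = d − √(d² − 2M_n/(0.85 f'_c b)) = 715 − √(715² − 2 × 742×10⁶/(0.85 × 34.7 × 500)) = 74.22 mm.
A_s = 0.85 f'_c a b / f_y = 0.85 × 34.7 × 74.22 × 500 / 400 = 2736.4 mm².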